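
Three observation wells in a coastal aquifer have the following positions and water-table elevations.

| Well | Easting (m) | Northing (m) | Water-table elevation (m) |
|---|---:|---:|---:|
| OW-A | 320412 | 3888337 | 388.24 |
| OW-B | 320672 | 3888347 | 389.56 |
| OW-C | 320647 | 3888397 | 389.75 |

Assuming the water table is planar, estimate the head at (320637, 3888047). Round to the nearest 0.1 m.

387.5 m

With h = a·x + b·y + c and OW-A as origin, the differences give:
  260·a + 10·b = +1.32
  235·a + 60·b = +1.51
Eliminate b (×60 and ×10, subtract): 13250·a = 64.100 → a = ∂h/∂x = +0.004838
Back-substitute: b = ∂h/∂y = +0.006219.
h(320637, 3888047) = 388.24 + (+0.004838)·(225) + (+0.006219)·(-290) = 388.24 +1.088 -1.803 = 387.525 m.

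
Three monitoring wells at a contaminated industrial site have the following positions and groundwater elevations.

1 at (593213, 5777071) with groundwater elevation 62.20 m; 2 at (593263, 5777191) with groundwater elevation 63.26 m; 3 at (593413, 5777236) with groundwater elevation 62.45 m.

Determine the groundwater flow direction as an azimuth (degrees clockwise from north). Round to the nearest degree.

144°

Three-point gradient (reference 1): Δ to 2 = (50, 120, +1.06), Δ to 3 = (200, 165, +0.25).
∂h/∂x = -0.009200, ∂h/∂y = +0.01267 (det = -15750).
Flow direction (−∇h) has components (+0.009200 E, -0.01267 N).
Azimuth = atan2(E, N) = atan2(+0.009200, -0.01267) = 144.0° ≈ 144°.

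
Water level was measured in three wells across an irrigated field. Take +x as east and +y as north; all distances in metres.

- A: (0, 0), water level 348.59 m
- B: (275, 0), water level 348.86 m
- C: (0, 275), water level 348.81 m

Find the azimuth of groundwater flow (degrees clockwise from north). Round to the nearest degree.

231°

∂h/∂x = (348.86 − 348.59) / (275 − 0) = +0.0009818
∂h/∂y = (348.81 − 348.59) / (275 − 0) = +0.0008000
Flow direction (−∇h) has components (-0.0009818 E, -0.0008000 N).
Azimuth = atan2(E, N) = atan2(-0.0009818, -0.0008000) = 230.8° ≈ 231°.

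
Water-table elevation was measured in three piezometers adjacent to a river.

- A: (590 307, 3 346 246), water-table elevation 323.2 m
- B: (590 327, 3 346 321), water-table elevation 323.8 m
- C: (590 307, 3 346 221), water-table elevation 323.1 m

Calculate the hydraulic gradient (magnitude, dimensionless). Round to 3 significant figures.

0.0155

Differences from A: to B (Δx, Δy, Δh) = (20, 75, +0.6); to C = (0, -25, -0.1).
Determinant of the coordinate differences = 20·(-25) − 0·75 = -500.
∂h/∂x = [(+0.6)·(-25) − (-0.1)·75] / -500 = +0.01500
∂h/∂y = [20·(-0.1) − 0·(+0.6)] / -500 = +0.004000
|∇h| = √(0.01500² + 0.004000²) = 0.01552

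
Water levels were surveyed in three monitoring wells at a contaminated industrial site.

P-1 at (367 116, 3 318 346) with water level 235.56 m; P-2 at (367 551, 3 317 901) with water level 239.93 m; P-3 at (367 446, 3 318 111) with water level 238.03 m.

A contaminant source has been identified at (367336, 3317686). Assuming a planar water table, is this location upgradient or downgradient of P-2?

upgradient

With h = a·x + b·y + c and P-1 as origin, the differences give:
  435·a + (-445)·b = +4.37
  330·a + (-235)·b = +2.47
Eliminate b (×(-235) and ×(-445), subtract): 44625·a = 72.200 → a = ∂h/∂x = +0.001618
Back-substitute: b = ∂h/∂y = -0.008239.
Head at (367336, 3317686) = 235.56 + (+0.001618)·(220) + (-0.008239)·(-660) = 241.35 m.
That is higher than the 239.93 m at P-2, so the point is upgradient.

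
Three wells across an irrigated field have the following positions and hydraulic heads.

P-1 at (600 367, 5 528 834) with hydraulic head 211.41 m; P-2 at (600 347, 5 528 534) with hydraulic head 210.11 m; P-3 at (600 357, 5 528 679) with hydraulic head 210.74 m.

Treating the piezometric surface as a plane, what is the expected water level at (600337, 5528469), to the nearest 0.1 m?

209.8 m

Taking P-1 as reference: P-2−P-1 = (-20, -300, -1.30); P-3−P-1 = (-10, -155, -0.67).
Solve a·Δx + b·Δy = Δh: det = (-20)·(-155) − (-10)·(-300) = 100.
∂h/∂x = [(-1.30)·(-155) − (-0.67)·(-300)] / 100 = +0.005000
∂h/∂y = [(-20)·(-0.67) − (-10)·(-1.30)] / 100 = +0.004000
h(600337, 5528469) = 211.41 + (+0.005000)·(-30) + (+0.004000)·(-365) = 211.41 -0.150 -1.460 = 209.800 m.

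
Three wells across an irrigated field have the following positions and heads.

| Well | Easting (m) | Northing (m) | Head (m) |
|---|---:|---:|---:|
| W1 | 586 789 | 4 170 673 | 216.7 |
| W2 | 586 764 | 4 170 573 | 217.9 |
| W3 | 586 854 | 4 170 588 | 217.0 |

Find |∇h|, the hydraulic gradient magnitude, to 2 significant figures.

0.013

With h = a·x + b·y + c and W1 as origin, the differences give:
  (-25)·a + (-100)·b = +1.2
  65·a + (-85)·b = +0.3
Eliminate b (×(-85) and ×(-100), subtract): 8625·a = -72.00 → a = ∂h/∂x = -0.008348
Back-substitute: b = ∂h/∂y = -0.009913.
|∇h| = √(-0.008348² + -0.009913²) = 0.01296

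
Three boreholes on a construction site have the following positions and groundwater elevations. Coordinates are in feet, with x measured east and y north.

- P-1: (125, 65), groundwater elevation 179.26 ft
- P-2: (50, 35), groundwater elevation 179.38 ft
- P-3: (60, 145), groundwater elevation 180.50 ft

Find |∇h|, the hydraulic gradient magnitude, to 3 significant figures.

0.0122

Three-point gradient (reference P-1): Δ to P-2 = (-75, -30, +0.12), Δ to P-3 = (-65, 80, +1.24).
∂h/∂x = -0.005887, ∂h/∂y = +0.01072 (det = -7950).
|∇h| = √(-0.005887² + 0.01072²) = 0.01223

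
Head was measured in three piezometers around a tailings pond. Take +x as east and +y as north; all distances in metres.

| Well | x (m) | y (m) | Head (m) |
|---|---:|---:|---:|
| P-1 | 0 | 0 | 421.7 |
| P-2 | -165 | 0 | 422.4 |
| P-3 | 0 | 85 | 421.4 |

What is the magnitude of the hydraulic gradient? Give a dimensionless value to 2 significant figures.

0.0055

∂h/∂x = (422.4 − 421.7) / (-165 − 0) = -0.004242
∂h/∂y = (421.4 − 421.7) / (85 − 0) = -0.003529
|∇h| = √(-0.004242² + -0.003529²) = 0.005518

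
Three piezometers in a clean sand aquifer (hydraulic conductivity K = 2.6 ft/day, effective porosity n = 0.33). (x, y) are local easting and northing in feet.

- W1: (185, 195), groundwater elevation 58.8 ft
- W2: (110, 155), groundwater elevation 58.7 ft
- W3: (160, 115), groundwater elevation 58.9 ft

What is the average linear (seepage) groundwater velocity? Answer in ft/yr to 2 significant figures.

Three-point gradient (reference W1): Δ to W2 = (-75, -40, -0.1), Δ to W3 = (-25, -80, +0.1).
∂h/∂x = +0.002400, ∂h/∂y = -0.002000 (det = 5000).
|∇h| = √(0.002400² + -0.002000²) = 0.003124
Seepage velocity v = K·i/n = 2.6 × 0.003124 / 0.33 = 0.02461 ft/day = 8.989 ft/yr.

9.0 ft/yr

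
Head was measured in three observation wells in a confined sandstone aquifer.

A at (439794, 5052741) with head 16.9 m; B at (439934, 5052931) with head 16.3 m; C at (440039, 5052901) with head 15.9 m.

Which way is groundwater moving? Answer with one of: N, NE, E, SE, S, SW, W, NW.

E

Three-point gradient (reference A): Δ to B = (140, 190, -0.6), Δ to C = (245, 160, -1.0).
∂h/∂x = -0.003892, ∂h/∂y = -0.0002899 (det = -24150).
Flow = −∇h = (+0.003892 east, +0.0002899 north), which points east.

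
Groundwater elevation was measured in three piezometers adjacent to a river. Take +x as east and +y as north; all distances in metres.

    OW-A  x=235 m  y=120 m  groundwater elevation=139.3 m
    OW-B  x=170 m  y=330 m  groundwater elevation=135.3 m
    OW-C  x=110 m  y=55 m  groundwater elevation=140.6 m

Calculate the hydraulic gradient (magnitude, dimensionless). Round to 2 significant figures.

Three-point gradient (reference OW-A): Δ to OW-B = (-65, 210, -4.0), Δ to OW-C = (-125, -65, +1.3).
∂h/∂x = -0.0004266, ∂h/∂y = -0.01918 (det = 30475).
|∇h| = √(-0.0004266² + -0.01918²) = 0.01918

0.019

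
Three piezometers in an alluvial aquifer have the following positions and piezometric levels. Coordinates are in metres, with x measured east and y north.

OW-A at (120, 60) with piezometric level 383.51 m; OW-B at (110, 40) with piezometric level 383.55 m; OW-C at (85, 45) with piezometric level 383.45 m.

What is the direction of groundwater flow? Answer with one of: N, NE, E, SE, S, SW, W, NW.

Differences from OW-A: to OW-B (Δx, Δy, Δh) = (-10, -20, +0.04); to OW-C = (-35, -15, -0.06).
Solve a·Δx + b·Δy = Δh: det = (-10)·(-15) − (-35)·(-20) = -550.
∂h/∂x = [(+0.04)·(-15) − (-0.06)·(-20)] / -550 = +0.003273
∂h/∂y = [(-10)·(-0.06) − (-35)·(+0.04)] / -550 = -0.003636
Flow = −∇h = (-0.003273 east, +0.003636 north), which points northwest.

NW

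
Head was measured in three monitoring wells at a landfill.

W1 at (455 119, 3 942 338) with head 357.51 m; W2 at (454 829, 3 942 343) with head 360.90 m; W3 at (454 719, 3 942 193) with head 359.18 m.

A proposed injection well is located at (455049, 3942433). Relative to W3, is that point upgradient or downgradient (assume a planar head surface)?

Differences from W1: to W2 (Δx, Δy, Δh) = (-290, 5, +3.39); to W3 = (-400, -145, +1.67).
Determinant of the coordinate differences = (-290)·(-145) − (-400)·5 = 44050.
∂h/∂x = [(+3.39)·(-145) − (+1.67)·5] / 44050 = -0.01135
∂h/∂y = [(-290)·(+1.67) − (-400)·(+3.39)] / 44050 = +0.01979
Head at (455049, 3942433) = 357.51 + (-0.01135)·(-70) + (+0.01979)·(95) = 360.18 m.
That is higher than the 359.18 m at W3, so the point is upgradient.

upgradient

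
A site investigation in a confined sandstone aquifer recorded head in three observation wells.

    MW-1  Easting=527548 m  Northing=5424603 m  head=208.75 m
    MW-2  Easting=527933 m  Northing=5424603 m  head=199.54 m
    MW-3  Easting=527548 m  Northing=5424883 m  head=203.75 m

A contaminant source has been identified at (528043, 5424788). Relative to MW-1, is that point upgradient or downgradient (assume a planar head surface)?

downgradient

∂h/∂x = (199.54 − 208.75) / (527933 − 527548) = -0.02392
∂h/∂y = (203.75 − 208.75) / (5424883 − 5424603) = -0.01786
Head at (528043, 5424788) = 208.75 + (-0.02392)·(495) + (-0.01786)·(185) = 193.61 m.
That is lower than the 208.75 m at MW-1, so the point is downgradient.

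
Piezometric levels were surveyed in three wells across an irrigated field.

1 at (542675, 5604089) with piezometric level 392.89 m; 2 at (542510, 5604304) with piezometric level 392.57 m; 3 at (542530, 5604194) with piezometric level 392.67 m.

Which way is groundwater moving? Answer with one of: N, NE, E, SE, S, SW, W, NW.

Differences from 1: to 2 (Δx, Δy, Δh) = (-165, 215, -0.32); to 3 = (-145, 105, -0.22).
Solve a·Δx + b·Δy = Δh: det = (-165)·105 − (-145)·215 = 13850.
∂h/∂x = [(-0.32)·105 − (-0.22)·215] / 13850 = +0.0009892
∂h/∂y = [(-165)·(-0.22) − (-145)·(-0.32)] / 13850 = -0.0007292
Flow = −∇h = (-0.0009892 east, +0.0007292 north), which points northwest.

NW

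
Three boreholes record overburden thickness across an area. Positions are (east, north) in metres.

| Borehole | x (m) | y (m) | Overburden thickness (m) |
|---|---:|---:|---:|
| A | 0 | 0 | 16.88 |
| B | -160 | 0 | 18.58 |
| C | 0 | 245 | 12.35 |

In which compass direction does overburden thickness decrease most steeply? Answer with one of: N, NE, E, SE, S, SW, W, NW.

∂d/∂x = (18.58 − 16.88) / (-160 − 0) = -0.01062
∂d/∂y = (12.35 − 16.88) / (245 − 0) = -0.01849
Steepest decrease is along −∇f = (+0.01062 E, +0.01849 N) → northeast.

NE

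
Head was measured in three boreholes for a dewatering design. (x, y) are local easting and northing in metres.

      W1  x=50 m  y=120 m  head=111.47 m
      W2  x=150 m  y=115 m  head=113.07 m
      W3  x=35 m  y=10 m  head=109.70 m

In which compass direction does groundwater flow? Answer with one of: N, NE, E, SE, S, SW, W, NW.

With h = a·x + b·y + c and W1 as origin, the differences give:
  100·a + (-5)·b = +1.60
  (-15)·a + (-110)·b = -1.77
Eliminate b (×(-110) and ×(-5), subtract): -11075·a = -184.850 → a = ∂h/∂x = +0.01669
Back-substitute: b = ∂h/∂y = +0.01381.
Flow = −∇h = (-0.01669 east, -0.01381 north), which points southwest.

SW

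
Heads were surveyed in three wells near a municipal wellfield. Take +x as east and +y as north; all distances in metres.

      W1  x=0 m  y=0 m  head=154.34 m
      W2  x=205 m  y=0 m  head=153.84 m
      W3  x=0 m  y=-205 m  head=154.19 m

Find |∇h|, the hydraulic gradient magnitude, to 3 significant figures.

0.00255

∂h/∂x = (153.84 − 154.34) / (205 − 0) = -0.002439
∂h/∂y = (154.19 − 154.34) / (-205 − 0) = +0.0007317
|∇h| = √(-0.002439² + 0.0007317²) = 0.002546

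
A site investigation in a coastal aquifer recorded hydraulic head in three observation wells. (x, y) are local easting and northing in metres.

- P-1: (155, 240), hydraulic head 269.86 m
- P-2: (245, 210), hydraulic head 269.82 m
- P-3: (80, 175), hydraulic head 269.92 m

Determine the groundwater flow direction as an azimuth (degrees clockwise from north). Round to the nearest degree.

061°

With h = a·x + b·y + c and P-1 as origin, the differences give:
  90·a + (-30)·b = -0.04
  (-75)·a + (-65)·b = +0.06
Eliminate b (×(-65) and ×(-30), subtract): -8100·a = 4.400 → a = ∂h/∂x = -0.0005432
Back-substitute: b = ∂h/∂y = -0.0002963.
Flow direction (−∇h) has components (+0.0005432 E, +0.0002963 N).
Azimuth = atan2(E, N) = atan2(+0.0005432, +0.0002963) = 61.4° ≈ 061°.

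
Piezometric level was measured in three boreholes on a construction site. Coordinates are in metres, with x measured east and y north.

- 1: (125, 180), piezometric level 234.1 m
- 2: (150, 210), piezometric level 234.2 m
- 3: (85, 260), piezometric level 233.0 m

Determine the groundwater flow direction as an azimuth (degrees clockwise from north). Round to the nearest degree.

300°

Differences from 1: to 2 (Δx, Δy, Δh) = (25, 30, +0.1); to 3 = (-40, 80, -1.1).
Solve a·Δx + b·Δy = Δh: det = 25·80 − (-40)·30 = 3200.
∂h/∂x = [(+0.1)·80 − (-1.1)·30] / 3200 = +0.01281
∂h/∂y = [25·(-1.1) − (-40)·(+0.1)] / 3200 = -0.007344
Flow direction (−∇h) has components (-0.01281 E, +0.007344 N).
Azimuth = atan2(E, N) = atan2(-0.01281, +0.007344) = 299.8° ≈ 300°.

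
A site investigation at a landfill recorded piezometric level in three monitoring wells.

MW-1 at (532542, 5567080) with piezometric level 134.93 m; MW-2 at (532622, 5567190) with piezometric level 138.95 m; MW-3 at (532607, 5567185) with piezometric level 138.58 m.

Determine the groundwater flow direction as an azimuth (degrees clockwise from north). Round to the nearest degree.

Differences from MW-1: to MW-2 (Δx, Δy, Δh) = (80, 110, +4.02); to MW-3 = (65, 105, +3.65).
Determinant of the coordinate differences = 80·105 − 65·110 = 1250.
∂h/∂x = [(+4.02)·105 − (+3.65)·110] / 1250 = +0.01648
∂h/∂y = [80·(+3.65) − 65·(+4.02)] / 1250 = +0.02456
Flow direction (−∇h) has components (-0.01648 E, -0.02456 N).
Azimuth = atan2(E, N) = atan2(-0.01648, -0.02456) = 213.9° ≈ 214°.

214°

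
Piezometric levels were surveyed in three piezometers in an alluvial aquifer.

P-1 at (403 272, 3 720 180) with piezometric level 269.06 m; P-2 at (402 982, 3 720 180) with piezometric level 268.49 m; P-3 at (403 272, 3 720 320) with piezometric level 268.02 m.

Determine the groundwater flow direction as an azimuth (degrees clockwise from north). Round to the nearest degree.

∂h/∂x = (268.49 − 269.06) / (402982 − 403272) = +0.001966
∂h/∂y = (268.02 − 269.06) / (3720320 − 3720180) = -0.007429
Flow direction (−∇h) has components (-0.001966 E, +0.007429 N).
Azimuth = atan2(E, N) = atan2(-0.001966, +0.007429) = 345.2° ≈ 345°.

345°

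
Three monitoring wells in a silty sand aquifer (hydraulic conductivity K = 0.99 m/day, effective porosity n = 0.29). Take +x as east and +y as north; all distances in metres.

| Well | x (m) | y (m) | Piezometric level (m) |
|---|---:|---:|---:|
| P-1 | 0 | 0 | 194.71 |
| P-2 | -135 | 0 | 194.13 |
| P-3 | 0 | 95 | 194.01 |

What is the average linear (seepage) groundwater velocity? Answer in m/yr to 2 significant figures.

∂h/∂x = (194.13 − 194.71) / (-135 − 0) = +0.004296
∂h/∂y = (194.01 − 194.71) / (95 − 0) = -0.007368
|∇h| = √(0.004296² + -0.007368²) = 0.008529
Seepage velocity v = K·i/n = 0.99 × 0.008529 / 0.29 = 0.02912 m/day = 10.64 m/yr.

11 m/yr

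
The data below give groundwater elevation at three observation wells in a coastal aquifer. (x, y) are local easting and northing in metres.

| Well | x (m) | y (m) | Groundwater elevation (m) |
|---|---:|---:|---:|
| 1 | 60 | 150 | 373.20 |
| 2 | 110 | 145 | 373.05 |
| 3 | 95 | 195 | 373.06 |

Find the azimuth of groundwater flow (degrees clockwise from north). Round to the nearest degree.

Taking 1 as reference: 2−1 = (50, -5, -0.15); 3−1 = (35, 45, -0.14).
Determinant of the coordinate differences = 50·45 − 35·(-5) = 2425.
∂h/∂x = [(-0.15)·45 − (-0.14)·(-5)] / 2425 = -0.003072
∂h/∂y = [50·(-0.14) − 35·(-0.15)] / 2425 = -0.0007216
Flow direction (−∇h) has components (+0.003072 E, +0.0007216 N).
Azimuth = atan2(E, N) = atan2(+0.003072, +0.0007216) = 76.8° ≈ 077°.

077°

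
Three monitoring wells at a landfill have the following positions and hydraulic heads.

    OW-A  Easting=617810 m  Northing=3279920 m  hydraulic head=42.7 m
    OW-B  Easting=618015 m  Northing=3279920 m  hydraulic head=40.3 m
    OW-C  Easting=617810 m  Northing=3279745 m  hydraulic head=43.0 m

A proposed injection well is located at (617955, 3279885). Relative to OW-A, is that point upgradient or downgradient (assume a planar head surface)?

∂h/∂x = (40.3 − 42.7) / (618015 − 617810) = -0.01171
∂h/∂y = (43.0 − 42.7) / (3279745 − 3279920) = -0.001714
Head at (617955, 3279885) = 42.7 + (-0.01171)·(145) + (-0.001714)·(-35) = 41.06 m.
That is lower than the 42.7 m at OW-A, so the point is downgradient.

downgradient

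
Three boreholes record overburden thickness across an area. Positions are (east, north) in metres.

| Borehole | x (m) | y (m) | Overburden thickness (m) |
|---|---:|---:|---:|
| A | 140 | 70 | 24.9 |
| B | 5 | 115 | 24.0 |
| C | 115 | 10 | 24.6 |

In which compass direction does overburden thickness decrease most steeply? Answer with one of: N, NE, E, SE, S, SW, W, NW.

Three-point gradient (reference A): Δ to B = (-135, 45, -0.9), Δ to C = (-25, -60, -0.3).
∂d/∂x = +0.007317, ∂d/∂y = +0.001951 (det = 9225).
Steepest decrease is along −∇f = (-0.007317 E, -0.001951 N) → west.

W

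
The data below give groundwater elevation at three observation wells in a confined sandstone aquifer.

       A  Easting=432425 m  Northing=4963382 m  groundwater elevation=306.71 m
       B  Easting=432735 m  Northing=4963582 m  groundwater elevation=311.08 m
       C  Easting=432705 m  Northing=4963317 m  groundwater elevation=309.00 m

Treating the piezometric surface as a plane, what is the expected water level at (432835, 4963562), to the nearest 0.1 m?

Taking A as reference: B−A = (310, 200, +4.37); C−A = (280, -65, +2.29).
Solve a·Δx + b·Δy = Δh: det = 310·(-65) − 280·200 = -76150.
∂h/∂x = [(+4.37)·(-65) − (+2.29)·200] / -76150 = +0.009745
∂h/∂y = [310·(+2.29) − 280·(+4.37)] / -76150 = +0.006746
h(432835, 4963562) = 306.71 + (+0.009745)·(410) + (+0.006746)·(180) = 306.71 +3.995 +1.214 = 311.920 m.

311.9 m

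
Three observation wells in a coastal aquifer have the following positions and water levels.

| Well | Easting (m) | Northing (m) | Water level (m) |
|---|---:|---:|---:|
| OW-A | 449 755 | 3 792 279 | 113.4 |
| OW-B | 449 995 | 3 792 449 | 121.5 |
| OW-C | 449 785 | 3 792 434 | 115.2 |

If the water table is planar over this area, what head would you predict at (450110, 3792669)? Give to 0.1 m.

126.2 m

Taking OW-A as reference: OW-B−OW-A = (240, 170, +8.1); OW-C−OW-A = (30, 155, +1.8).
Determinant of the coordinate differences = 240·155 − 30·170 = 32100.
∂h/∂x = [(+8.1)·155 − (+1.8)·170] / 32100 = +0.02958
∂h/∂y = [240·(+1.8) − 30·(+8.1)] / 32100 = +0.005888
h(450110, 3792669) = 113.4 + (+0.02958)·(355) + (+0.005888)·(390) = 113.4 +10.501 +2.296 = 126.197 m.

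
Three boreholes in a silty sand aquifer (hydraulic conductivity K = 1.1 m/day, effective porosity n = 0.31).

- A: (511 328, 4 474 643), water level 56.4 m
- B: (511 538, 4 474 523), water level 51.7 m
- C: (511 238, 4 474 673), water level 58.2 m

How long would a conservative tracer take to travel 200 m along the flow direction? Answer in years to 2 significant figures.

With h = a·x + b·y + c and A as origin, the differences give:
  210·a + (-120)·b = -4.7
  (-90)·a + 30·b = +1.8
Eliminate b (×30 and ×(-120), subtract): -4500·a = 75.00 → a = ∂h/∂x = -0.01667
Back-substitute: b = ∂h/∂y = +0.010000.
|∇h| = √(-0.01667² + 0.010000²) = 0.01944
Seepage velocity v = K·i/n = 1.1 × 0.01944 / 0.31 = 0.06898 m/day.
t = 200 / 0.06898 = 2899 days = 7.94 years.

7.9 years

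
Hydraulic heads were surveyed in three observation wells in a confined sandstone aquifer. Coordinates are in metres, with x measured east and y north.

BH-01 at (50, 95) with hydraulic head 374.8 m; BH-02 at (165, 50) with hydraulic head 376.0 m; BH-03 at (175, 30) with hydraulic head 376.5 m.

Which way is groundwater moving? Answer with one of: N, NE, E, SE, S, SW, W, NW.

Taking BH-01 as reference: BH-02−BH-01 = (115, -45, +1.2); BH-03−BH-01 = (125, -65, +1.7).
Determinant of the coordinate differences = 115·(-65) − 125·(-45) = -1850.
∂h/∂x = [(+1.2)·(-65) − (+1.7)·(-45)] / -1850 = +0.0008108
∂h/∂y = [115·(+1.7) − 125·(+1.2)] / -1850 = -0.02459
Flow = −∇h = (-0.0008108 east, +0.02459 north), which points north.

N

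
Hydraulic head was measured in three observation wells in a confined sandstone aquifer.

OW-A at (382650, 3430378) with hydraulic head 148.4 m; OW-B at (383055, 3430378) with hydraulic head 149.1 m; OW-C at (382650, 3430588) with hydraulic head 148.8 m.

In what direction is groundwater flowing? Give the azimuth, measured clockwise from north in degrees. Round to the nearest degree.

222°

∂h/∂x = (149.1 − 148.4) / (383055 − 382650) = +0.001728
∂h/∂y = (148.8 − 148.4) / (3430588 − 3430378) = +0.001905
Flow direction (−∇h) has components (-0.001728 E, -0.001905 N).
Azimuth = atan2(E, N) = atan2(-0.001728, -0.001905) = 222.2° ≈ 222°.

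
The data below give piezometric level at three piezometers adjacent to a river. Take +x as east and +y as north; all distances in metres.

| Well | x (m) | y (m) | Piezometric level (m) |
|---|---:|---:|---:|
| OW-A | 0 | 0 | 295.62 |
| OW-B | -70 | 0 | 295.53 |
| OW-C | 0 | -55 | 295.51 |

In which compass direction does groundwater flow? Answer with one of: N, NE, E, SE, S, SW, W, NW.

∂h/∂x = (295.53 − 295.62) / (-70 − 0) = +0.001286
∂h/∂y = (295.51 − 295.62) / (-55 − 0) = +0.002000
Flow = −∇h = (-0.001286 east, -0.002000 north), which points southwest.

SW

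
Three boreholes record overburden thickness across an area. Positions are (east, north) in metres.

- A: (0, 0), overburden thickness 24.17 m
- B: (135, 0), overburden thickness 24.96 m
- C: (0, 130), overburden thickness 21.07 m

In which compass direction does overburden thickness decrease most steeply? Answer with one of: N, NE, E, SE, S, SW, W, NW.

∂d/∂x = (24.96 − 24.17) / (135 − 0) = +0.005852
∂d/∂y = (21.07 − 24.17) / (130 − 0) = -0.02385
Steepest decrease is along −∇f = (-0.005852 E, +0.02385 N) → north.

N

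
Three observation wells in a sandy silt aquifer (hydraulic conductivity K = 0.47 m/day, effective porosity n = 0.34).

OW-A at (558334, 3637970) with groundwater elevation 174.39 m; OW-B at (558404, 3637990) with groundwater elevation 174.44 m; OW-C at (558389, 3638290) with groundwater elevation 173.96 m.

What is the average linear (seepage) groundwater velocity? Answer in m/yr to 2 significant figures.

0.97 m/yr

Taking OW-A as reference: OW-B−OW-A = (70, 20, +0.05); OW-C−OW-A = (55, 320, -0.43).
Determinant of the coordinate differences = 70·320 − 55·20 = 21300.
∂h/∂x = [(+0.05)·320 − (-0.43)·20] / 21300 = +0.001155
∂h/∂y = [70·(-0.43) − 55·(+0.05)] / 21300 = -0.001542
|∇h| = √(0.001155² + -0.001542²) = 0.001927
Seepage velocity v = K·i/n = 0.47 × 0.001927 / 0.34 = 0.002664 m/day = 0.973 m/yr.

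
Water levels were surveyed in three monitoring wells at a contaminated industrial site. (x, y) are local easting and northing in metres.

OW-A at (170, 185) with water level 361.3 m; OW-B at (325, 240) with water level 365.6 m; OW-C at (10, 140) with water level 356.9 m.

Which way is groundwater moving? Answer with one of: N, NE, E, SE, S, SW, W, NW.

W

Three-point gradient (reference OW-A): Δ to OW-B = (155, 55, +4.3), Δ to OW-C = (-160, -45, -4.4).
∂h/∂x = +0.02658, ∂h/∂y = +0.003288 (det = 1825).
Flow = −∇h = (-0.02658 east, -0.003288 north), which points west.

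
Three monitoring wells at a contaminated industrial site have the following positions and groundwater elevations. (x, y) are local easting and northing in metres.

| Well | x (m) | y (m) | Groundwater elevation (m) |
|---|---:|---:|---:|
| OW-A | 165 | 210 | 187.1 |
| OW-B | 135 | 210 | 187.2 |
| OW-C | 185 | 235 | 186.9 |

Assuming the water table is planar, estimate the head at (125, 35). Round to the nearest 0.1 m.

188.2 m

Differences from OW-A: to OW-B (Δx, Δy, Δh) = (-30, 0, +0.1); to OW-C = (20, 25, -0.2).
Determinant of the coordinate differences = (-30)·25 − 20·0 = -750.
∂h/∂x = [(+0.1)·25 − (-0.2)·0] / -750 = -0.003333
∂h/∂y = [(-30)·(-0.2) − 20·(+0.1)] / -750 = -0.005333
h(125, 35) = 187.1 + (-0.003333)·(-40) + (-0.005333)·(-175) = 187.1 +0.133 +0.933 = 188.167 m.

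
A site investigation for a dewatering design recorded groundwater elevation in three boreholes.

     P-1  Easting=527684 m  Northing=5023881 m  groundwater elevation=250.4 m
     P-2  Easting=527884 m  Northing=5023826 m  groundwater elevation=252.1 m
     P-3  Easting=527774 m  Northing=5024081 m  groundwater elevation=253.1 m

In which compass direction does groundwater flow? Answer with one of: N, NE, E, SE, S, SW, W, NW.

SW

With h = a·x + b·y + c and P-1 as origin, the differences give:
  200·a + (-55)·b = +1.7
  90·a + 200·b = +2.7
Eliminate b (×200 and ×(-55), subtract): 44950·a = 488.50 → a = ∂h/∂x = +0.01087
Back-substitute: b = ∂h/∂y = +0.008610.
Flow = −∇h = (-0.01087 east, -0.008610 north), which points southwest.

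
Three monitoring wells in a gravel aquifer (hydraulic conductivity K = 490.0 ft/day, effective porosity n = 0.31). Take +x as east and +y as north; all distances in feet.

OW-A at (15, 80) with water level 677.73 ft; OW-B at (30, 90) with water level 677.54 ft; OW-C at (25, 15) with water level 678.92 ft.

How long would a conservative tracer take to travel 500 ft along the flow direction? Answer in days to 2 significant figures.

With h = a·x + b·y + c and OW-A as origin, the differences give:
  15·a + 10·b = -0.19
  10·a + (-65)·b = +1.19
Eliminate b (×(-65) and ×10, subtract): -1075·a = 0.450 → a = ∂h/∂x = -0.0004186
Back-substitute: b = ∂h/∂y = -0.01837.
|∇h| = √(-0.0004186² + -0.01837²) = 0.01837
Seepage velocity v = K·i/n = 490.0 × 0.01837 / 0.31 = 29.04 ft/day.
t = 500 / 29.04 = 17.22 days.

17 days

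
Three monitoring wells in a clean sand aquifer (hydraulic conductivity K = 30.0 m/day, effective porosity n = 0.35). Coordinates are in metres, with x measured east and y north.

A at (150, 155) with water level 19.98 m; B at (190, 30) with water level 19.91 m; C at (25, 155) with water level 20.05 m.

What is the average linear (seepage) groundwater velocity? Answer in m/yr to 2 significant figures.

Differences from A: to B (Δx, Δy, Δh) = (40, -125, -0.07); to C = (-125, 0, +0.07).
Determinant of the coordinate differences = 40·0 − (-125)·(-125) = -15625.
∂h/∂x = [(-0.07)·0 − (+0.07)·(-125)] / -15625 = -0.0005600
∂h/∂y = [40·(+0.07) − (-125)·(-0.07)] / -15625 = +0.0003808
|∇h| = √(-0.0005600² + 0.0003808²) = 0.0006772
Seepage velocity v = K·i/n = 30.0 × 0.0006772 / 0.35 = 0.05805 m/day = 21.2 m/yr.

21 m/yr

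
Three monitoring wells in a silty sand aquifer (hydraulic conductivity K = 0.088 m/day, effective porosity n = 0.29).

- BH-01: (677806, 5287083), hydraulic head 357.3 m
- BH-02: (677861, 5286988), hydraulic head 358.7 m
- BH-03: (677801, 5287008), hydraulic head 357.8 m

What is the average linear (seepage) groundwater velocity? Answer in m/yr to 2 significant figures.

With h = a·x + b·y + c and BH-01 as origin, the differences give:
  55·a + (-95)·b = +1.4
  (-5)·a + (-75)·b = +0.5
Eliminate b (×(-75) and ×(-95), subtract): -4600·a = -57.50 → a = ∂h/∂x = +0.01250
Back-substitute: b = ∂h/∂y = -0.007500.
|∇h| = √(0.01250² + -0.007500²) = 0.01458
Seepage velocity v = K·i/n = 0.088 × 0.01458 / 0.29 = 0.004424 m/day = 1.616 m/yr.

1.6 m/yr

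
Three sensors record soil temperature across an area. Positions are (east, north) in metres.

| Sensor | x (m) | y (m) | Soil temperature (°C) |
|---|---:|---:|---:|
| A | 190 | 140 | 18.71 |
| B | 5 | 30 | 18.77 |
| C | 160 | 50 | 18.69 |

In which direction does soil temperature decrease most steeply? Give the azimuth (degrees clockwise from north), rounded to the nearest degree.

126°

With T = a·x + b·y + c and A as origin, the differences give:
  (-185)·a + (-110)·b = +0.06
  (-30)·a + (-90)·b = -0.02
Eliminate b (×(-90) and ×(-110), subtract): 13350·a = -7.600 → a = ∂T/∂x = -0.0005693
Back-substitute: b = ∂T/∂y = +0.0004120.
Steepest decrease is along −∇f: components (+0.0005693 E, -0.0004120 N).
Azimuth = atan2(+0.0005693, -0.0004120) = 125.9° ≈ 126°.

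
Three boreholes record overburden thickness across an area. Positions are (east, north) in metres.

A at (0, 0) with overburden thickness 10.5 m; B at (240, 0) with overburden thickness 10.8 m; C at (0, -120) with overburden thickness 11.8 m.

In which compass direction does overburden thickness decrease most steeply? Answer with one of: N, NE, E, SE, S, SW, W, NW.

∂d/∂x = (10.8 − 10.5) / (240 − 0) = +0.001250
∂d/∂y = (11.8 − 10.5) / (-120 − 0) = -0.01083
Steepest decrease is along −∇f = (-0.001250 E, +0.01083 N) → north.

N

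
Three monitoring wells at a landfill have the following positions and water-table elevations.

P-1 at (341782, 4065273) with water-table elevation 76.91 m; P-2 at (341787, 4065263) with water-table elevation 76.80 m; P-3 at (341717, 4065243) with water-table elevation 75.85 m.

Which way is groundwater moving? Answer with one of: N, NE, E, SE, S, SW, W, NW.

Taking P-1 as reference: P-2−P-1 = (5, -10, -0.11); P-3−P-1 = (-65, -30, -1.06).
Determinant of the coordinate differences = 5·(-30) − (-65)·(-10) = -800.
∂h/∂x = [(-0.11)·(-30) − (-1.06)·(-10)] / -800 = +0.009125
∂h/∂y = [5·(-1.06) − (-65)·(-0.11)] / -800 = +0.01556
Flow = −∇h = (-0.009125 east, -0.01556 north), which points southwest.

SW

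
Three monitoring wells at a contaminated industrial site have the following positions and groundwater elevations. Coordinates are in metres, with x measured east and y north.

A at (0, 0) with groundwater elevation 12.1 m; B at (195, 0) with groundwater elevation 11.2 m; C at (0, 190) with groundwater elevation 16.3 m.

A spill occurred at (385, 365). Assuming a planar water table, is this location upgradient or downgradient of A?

upgradient

∂h/∂x = (11.2 − 12.1) / (195 − 0) = -0.004615
∂h/∂y = (16.3 − 12.1) / (190 − 0) = +0.02211
Head at (385, 365) = 12.1 + (-0.004615)·(385) + (+0.02211)·(365) = 18.39 m.
That is higher than the 12.1 m at A, so the point is upgradient.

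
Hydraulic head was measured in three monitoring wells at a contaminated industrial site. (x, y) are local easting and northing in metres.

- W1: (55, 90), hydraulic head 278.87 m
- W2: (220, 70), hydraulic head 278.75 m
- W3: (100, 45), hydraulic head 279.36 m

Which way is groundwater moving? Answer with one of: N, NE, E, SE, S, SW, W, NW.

Differences from W1: to W2 (Δx, Δy, Δh) = (165, -20, -0.12); to W3 = (45, -45, +0.49).
Solve a·Δx + b·Δy = Δh: det = 165·(-45) − 45·(-20) = -6525.
∂h/∂x = [(-0.12)·(-45) − (+0.49)·(-20)] / -6525 = -0.002330
∂h/∂y = [165·(+0.49) − 45·(-0.12)] / -6525 = -0.01322
Flow = −∇h = (+0.002330 east, +0.01322 north), which points north.

N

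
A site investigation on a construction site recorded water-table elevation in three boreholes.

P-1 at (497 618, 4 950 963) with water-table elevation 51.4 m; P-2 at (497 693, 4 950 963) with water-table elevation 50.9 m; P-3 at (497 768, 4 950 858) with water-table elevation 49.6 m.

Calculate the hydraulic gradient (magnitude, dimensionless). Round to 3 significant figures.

0.0101

Taking P-1 as reference: P-2−P-1 = (75, 0, -0.5); P-3−P-1 = (150, -105, -1.8).
Determinant of the coordinate differences = 75·(-105) − 150·0 = -7875.
∂h/∂x = [(-0.5)·(-105) − (-1.8)·0] / -7875 = -0.006667
∂h/∂y = [75·(-1.8) − 150·(-0.5)] / -7875 = +0.007619
|∇h| = √(-0.006667² + 0.007619²) = 0.01012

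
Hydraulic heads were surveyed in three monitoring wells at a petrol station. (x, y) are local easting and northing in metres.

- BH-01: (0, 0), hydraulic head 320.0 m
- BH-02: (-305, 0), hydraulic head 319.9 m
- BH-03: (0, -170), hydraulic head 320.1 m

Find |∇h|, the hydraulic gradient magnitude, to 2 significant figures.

0.00067

∂h/∂x = (319.9 − 320.0) / (-305 − 0) = +0.0003279
∂h/∂y = (320.1 − 320.0) / (-170 − 0) = -0.0005882
|∇h| = √(0.0003279² + -0.0005882²) = 0.0006734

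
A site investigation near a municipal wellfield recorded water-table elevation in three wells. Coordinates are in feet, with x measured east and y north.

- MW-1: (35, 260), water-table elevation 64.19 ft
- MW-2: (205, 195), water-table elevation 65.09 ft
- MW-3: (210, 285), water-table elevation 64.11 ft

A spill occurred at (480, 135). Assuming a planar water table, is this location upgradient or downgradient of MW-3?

Taking MW-1 as reference: MW-2−MW-1 = (170, -65, +0.90); MW-3−MW-1 = (175, 25, -0.08).
Solve a·Δx + b·Δy = Δh: det = 170·25 − 175·(-65) = 15625.
∂h/∂x = [(+0.90)·25 − (-0.08)·(-65)] / 15625 = +0.001107
∂h/∂y = [170·(-0.08) − 175·(+0.90)] / 15625 = -0.01095
Head at (480, 135) = 64.19 + (+0.001107)·(445) + (-0.01095)·(-125) = 66.05 ft.
That is higher than the 64.11 ft at MW-3, so the point is upgradient.

upgradient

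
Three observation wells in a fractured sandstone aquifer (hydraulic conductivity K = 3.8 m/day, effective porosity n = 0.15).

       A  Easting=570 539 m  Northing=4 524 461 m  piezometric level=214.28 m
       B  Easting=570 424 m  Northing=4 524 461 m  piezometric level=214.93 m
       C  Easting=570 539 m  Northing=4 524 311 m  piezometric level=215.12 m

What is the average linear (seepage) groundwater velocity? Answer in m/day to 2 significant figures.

∂h/∂x = (214.93 − 214.28) / (570424 − 570539) = -0.005652
∂h/∂y = (215.12 − 214.28) / (4524311 − 4524461) = -0.005600
|∇h| = √(-0.005652² + -0.005600²) = 0.007956
Seepage velocity v = K·i/n = 3.8 × 0.007956 / 0.15 = 0.2016 m/day.

0.20 m/day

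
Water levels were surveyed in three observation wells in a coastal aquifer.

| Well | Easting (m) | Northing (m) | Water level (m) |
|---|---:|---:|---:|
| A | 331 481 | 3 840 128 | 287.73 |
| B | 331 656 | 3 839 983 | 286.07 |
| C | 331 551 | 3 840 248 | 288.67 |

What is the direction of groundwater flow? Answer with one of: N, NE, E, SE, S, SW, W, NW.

With h = a·x + b·y + c and A as origin, the differences give:
  175·a + (-145)·b = -1.66
  70·a + 120·b = +0.94
Eliminate b (×120 and ×(-145), subtract): 31150·a = -62.900 → a = ∂h/∂x = -0.002019
Back-substitute: b = ∂h/∂y = +0.009011.
Flow = −∇h = (+0.002019 east, -0.009011 north), which points south.

S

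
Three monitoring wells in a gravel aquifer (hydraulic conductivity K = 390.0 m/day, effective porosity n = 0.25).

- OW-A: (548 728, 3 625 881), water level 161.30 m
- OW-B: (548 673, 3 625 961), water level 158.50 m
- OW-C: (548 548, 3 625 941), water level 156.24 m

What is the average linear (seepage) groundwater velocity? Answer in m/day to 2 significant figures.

With h = a·x + b·y + c and OW-A as origin, the differences give:
  (-55)·a + 80·b = -2.80
  (-180)·a + 60·b = -5.06
Eliminate b (×60 and ×80, subtract): 11100·a = 236.800 → a = ∂h/∂x = +0.02133
Back-substitute: b = ∂h/∂y = -0.02033.
|∇h| = √(0.02133² + -0.02033²) = 0.02947
Seepage velocity v = K·i/n = 390.0 × 0.02947 / 0.25 = 45.97 m/day.

46 m/day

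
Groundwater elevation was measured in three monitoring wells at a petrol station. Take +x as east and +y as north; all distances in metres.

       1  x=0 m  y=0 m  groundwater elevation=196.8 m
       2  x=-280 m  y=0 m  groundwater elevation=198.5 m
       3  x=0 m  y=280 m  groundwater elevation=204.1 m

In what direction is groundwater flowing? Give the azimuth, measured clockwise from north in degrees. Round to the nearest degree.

∂h/∂x = (198.5 − 196.8) / (-280 − 0) = -0.006071
∂h/∂y = (204.1 − 196.8) / (280 − 0) = +0.02607
Flow direction (−∇h) has components (+0.006071 E, -0.02607 N).
Azimuth = atan2(E, N) = atan2(+0.006071, -0.02607) = 166.9° ≈ 167°.

167°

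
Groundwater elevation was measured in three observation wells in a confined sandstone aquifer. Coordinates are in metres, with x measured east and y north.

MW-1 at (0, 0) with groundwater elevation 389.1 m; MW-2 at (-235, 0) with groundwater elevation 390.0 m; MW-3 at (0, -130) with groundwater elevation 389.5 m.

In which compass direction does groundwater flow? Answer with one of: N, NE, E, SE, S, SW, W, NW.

∂h/∂x = (390.0 − 389.1) / (-235 − 0) = -0.003830
∂h/∂y = (389.5 − 389.1) / (-130 − 0) = -0.003077
Flow = −∇h = (+0.003830 east, +0.003077 north), which points northeast.

NE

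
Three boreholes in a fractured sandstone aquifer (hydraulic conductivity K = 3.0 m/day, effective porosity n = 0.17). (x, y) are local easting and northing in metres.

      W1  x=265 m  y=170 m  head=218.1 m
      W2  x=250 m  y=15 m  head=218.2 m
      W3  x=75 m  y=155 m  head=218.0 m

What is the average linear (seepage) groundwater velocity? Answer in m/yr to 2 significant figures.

Taking W1 as reference: W2−W1 = (-15, -155, +0.1); W3−W1 = (-190, -15, -0.1).
Solve a·Δx + b·Δy = Δh: det = (-15)·(-15) − (-190)·(-155) = -29225.
∂h/∂x = [(+0.1)·(-15) − (-0.1)·(-155)] / -29225 = +0.0005817
∂h/∂y = [(-15)·(-0.1) − (-190)·(+0.1)] / -29225 = -0.0007015
|∇h| = √(0.0005817² + -0.0007015²) = 0.0009113
Seepage velocity v = K·i/n = 3.0 × 0.0009113 / 0.17 = 0.01608 m/day = 5.873 m/yr.

5.9 m/yr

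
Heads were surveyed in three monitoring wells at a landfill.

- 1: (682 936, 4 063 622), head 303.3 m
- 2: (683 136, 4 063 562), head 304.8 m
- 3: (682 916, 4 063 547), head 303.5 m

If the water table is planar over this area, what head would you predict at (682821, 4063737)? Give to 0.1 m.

302.1 m

Taking 1 as reference: 2−1 = (200, -60, +1.5); 3−1 = (-20, -75, +0.2).
Determinant of the coordinate differences = 200·(-75) − (-20)·(-60) = -16200.
∂h/∂x = [(+1.5)·(-75) − (+0.2)·(-60)] / -16200 = +0.006204
∂h/∂y = [200·(+0.2) − (-20)·(+1.5)] / -16200 = -0.004321
h(682821, 4063737) = 303.3 + (+0.006204)·(-115) + (-0.004321)·(115) = 303.3 -0.713 -0.497 = 302.090 m.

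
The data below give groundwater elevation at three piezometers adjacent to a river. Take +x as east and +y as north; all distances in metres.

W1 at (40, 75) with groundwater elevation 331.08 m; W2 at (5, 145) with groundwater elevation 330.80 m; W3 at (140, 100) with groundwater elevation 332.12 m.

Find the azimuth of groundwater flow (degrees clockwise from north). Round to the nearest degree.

264°

Taking W1 as reference: W2−W1 = (-35, 70, -0.28); W3−W1 = (100, 25, +1.04).
Solve a·Δx + b·Δy = Δh: det = (-35)·25 − 100·70 = -7875.
∂h/∂x = [(-0.28)·25 − (+1.04)·70] / -7875 = +0.01013
∂h/∂y = [(-35)·(+1.04) − 100·(-0.28)] / -7875 = +0.001067
Flow direction (−∇h) has components (-0.01013 E, -0.001067 N).
Azimuth = atan2(E, N) = atan2(-0.01013, -0.001067) = 264.0° ≈ 264°.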